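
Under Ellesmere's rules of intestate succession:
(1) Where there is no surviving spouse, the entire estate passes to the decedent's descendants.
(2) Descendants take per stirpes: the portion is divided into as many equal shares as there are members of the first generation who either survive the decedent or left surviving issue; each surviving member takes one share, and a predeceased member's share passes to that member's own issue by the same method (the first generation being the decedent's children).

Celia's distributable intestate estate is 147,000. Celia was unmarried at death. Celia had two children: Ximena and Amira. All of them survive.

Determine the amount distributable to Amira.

Amira receives 73,500.

The entire 147,000 passes to the descendants.
That amount (147,000) is divided into 2 shares of 73,500: Ximena and Amira each take 73,500.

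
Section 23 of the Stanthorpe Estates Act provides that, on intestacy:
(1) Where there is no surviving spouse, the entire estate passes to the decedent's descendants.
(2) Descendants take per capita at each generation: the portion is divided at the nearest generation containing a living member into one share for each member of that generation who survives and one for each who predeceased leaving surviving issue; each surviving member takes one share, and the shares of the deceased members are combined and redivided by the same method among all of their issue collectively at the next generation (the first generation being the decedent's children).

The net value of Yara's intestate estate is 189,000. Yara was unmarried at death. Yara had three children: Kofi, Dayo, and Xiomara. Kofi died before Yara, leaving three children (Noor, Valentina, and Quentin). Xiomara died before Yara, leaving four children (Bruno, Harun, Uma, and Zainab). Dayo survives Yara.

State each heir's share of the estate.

The entire 189,000 passes to the descendants.
That amount (189,000) is divided at the children's generation into 3 shares of 63,000. Dayo takes 63,000. The 2 shares of the deceased (Kofi and Xiomara) are combined into a pool of 126,000.
That pool (126,000) is divided at the grandchildren's generation equally among Noor, Valentina, Quentin, Bruno, Harun, Uma, and Zainab: 18,000 each.

Noor: 18,000; Valentina: 18,000; Quentin: 18,000; Dayo: 63,000; Bruno: 18,000; Harun: 18,000; Uma: 18,000; Zainab: 18,000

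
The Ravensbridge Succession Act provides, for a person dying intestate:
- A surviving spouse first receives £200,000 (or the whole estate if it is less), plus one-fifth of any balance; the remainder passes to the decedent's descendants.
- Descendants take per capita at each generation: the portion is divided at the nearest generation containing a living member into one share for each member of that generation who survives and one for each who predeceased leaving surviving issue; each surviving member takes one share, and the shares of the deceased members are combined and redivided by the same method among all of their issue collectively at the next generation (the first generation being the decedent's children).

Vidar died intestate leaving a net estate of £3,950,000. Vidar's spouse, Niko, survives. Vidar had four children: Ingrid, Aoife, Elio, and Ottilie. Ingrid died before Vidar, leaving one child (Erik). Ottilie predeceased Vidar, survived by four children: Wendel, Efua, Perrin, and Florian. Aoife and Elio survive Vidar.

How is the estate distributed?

Niko first takes £200,000, leaving a balance of £3,750,000. Niko then takes one-fifth of the balance (£750,000), for a total of £950,000. The remaining £3,000,000 passes to the descendants.
The descendants' portion (£3,000,000) is divided at the children's generation into 4 shares of £750,000. Aoife and Elio each take £750,000. The 2 shares of the deceased (Ingrid and Ottilie) are combined into a pool of £1,500,000.
That pool (£1,500,000) is divided at the grandchildren's generation equally among Erik, Wendel, Efua, Perrin, and Florian: £300,000 each.

Niko: £950,000; Erik: £300,000; Aoife: £750,000; Elio: £750,000; Wendel: £300,000; Efua: £300,000; Perrin: £300,000; Florian: £300,000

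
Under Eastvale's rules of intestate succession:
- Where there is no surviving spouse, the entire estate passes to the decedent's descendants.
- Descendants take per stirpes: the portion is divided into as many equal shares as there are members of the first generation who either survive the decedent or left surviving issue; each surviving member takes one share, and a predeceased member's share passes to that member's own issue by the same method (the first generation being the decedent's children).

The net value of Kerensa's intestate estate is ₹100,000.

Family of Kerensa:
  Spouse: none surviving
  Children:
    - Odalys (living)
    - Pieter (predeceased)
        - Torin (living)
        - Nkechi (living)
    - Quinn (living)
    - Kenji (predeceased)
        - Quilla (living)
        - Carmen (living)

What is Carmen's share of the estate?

Carmen receives ₹12,500.

The entire ₹100,000 passes to the descendants.
That amount (₹100,000) is divided into 4 shares of ₹25,000: Odalys and Quinn each take ₹25,000; Pieter's ₹25,000 share passes to Pieter's issue; Kenji's ₹25,000 share passes to Kenji's issue.
Pieter's share (₹25,000) is divided into 2 shares of ₹12,500: Torin and Nkechi each take ₹12,500.
Kenji's share (₹25,000) is divided into 2 shares of ₹12,500: Quilla and Carmen each take ₹12,500.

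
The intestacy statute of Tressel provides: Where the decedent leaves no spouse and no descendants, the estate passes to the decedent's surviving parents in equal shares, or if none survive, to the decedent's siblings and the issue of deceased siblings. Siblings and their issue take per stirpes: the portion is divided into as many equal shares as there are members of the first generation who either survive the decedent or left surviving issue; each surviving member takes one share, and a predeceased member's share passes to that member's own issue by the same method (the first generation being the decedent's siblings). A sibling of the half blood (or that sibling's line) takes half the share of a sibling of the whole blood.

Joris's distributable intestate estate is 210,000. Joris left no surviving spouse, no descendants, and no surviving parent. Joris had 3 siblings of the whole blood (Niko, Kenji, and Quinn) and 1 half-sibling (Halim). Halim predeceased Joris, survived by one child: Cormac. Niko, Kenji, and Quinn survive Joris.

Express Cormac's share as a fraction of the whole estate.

The entire 210,000 passes to the siblings and their issue.
Counting each half-blood sibling's line as half a unit, there are 7/2 units in 210,000, so one unit is 60,000. Whole-blood lines (Niko, Kenji, and Quinn) take 60,000 each; half-blood lines (Halim) take 30,000 each.
Halim's share (30,000) passes entirely to Cormac.

Cormac receives 1/7 of the estate.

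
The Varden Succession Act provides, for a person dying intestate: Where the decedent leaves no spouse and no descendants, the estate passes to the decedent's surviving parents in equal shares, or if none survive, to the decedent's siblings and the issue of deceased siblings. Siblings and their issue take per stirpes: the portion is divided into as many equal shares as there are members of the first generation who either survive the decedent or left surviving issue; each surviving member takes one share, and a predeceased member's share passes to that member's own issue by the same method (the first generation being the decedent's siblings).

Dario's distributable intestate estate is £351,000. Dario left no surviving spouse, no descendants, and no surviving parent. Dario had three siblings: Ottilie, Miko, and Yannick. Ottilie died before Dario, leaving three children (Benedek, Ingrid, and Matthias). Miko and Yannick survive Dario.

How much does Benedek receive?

Benedek receives £39,000.

The entire £351,000 passes to the siblings and their issue.
That amount (£351,000) is divided into 3 shares of £117,000: Miko and Yannick each take £117,000; Ottilie's £117,000 share passes to Ottilie's issue.
Ottilie's share (£117,000) is divided into 3 shares of £39,000: Benedek, Ingrid, and Matthias each take £39,000.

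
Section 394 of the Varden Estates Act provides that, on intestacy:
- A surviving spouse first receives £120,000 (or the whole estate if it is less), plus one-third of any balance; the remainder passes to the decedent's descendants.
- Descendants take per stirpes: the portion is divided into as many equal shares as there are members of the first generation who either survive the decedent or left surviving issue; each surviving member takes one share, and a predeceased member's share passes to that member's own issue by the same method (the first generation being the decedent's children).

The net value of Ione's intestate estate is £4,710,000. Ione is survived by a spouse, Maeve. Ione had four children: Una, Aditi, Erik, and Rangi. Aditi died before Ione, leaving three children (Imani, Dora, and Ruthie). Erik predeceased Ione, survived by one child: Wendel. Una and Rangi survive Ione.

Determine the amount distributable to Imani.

Imani receives £255,000.

Maeve first takes £120,000, leaving a balance of £4,590,000. Maeve then takes one-third of the balance (£1,530,000), for a total of £1,650,000. The remaining £3,060,000 passes to the descendants.
The descendants' portion (£3,060,000) is divided into 4 shares of £765,000: Una and Rangi each take £765,000; Aditi's £765,000 share passes to Aditi's issue; Erik's £765,000 share passes to Erik's issue.
Aditi's share (£765,000) is divided into 3 shares of £255,000: Imani, Dora, and Ruthie each take £255,000.
Erik's share (£765,000) passes entirely to Wendel.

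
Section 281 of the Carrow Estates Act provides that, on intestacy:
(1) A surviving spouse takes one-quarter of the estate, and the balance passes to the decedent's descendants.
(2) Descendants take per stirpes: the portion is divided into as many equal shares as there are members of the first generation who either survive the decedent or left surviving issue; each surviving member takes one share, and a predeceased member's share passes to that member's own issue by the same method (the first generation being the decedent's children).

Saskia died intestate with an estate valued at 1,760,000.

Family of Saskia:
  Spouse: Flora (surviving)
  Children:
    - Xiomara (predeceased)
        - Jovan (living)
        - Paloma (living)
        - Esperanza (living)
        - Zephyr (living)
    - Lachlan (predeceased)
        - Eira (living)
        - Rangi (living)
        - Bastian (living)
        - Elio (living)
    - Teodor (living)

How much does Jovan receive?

Flora takes one-quarter of 1,760,000 = 440,000. The remaining 1,320,000 passes to the descendants.
The descendants' portion (1,320,000) is divided into 3 shares of 440,000: Teodor takes 440,000; Xiomara's 440,000 share passes to Xiomara's issue; Lachlan's 440,000 share passes to Lachlan's issue.
Xiomara's share (440,000) is divided into 4 shares of 110,000: Jovan, Paloma, Esperanza, and Zephyr each take 110,000.
Lachlan's share (440,000) is divided into 4 shares of 110,000: Eira, Rangi, Bastian, and Elio each take 110,000.

Jovan receives 110,000.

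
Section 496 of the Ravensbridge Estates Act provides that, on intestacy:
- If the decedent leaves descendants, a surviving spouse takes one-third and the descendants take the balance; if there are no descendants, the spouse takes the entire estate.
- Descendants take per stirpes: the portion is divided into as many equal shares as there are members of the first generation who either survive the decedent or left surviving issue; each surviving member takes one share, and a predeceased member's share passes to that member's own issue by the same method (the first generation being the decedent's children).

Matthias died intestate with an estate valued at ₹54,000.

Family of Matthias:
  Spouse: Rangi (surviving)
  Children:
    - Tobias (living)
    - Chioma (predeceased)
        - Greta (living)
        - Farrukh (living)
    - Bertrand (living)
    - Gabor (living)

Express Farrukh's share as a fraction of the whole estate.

Rangi takes one-third of ₹54,000 = ₹18,000. The remaining ₹36,000 passes to the descendants.
The descendants' portion (₹36,000) is divided into 4 shares of ₹9,000: Tobias, Bertrand, and Gabor each take ₹9,000; Chioma's ₹9,000 share passes to Chioma's issue.
Chioma's share (₹9,000) is divided into 2 shares of ₹4,500: Greta and Farrukh each take ₹4,500.

Farrukh receives 1/12 of the estate.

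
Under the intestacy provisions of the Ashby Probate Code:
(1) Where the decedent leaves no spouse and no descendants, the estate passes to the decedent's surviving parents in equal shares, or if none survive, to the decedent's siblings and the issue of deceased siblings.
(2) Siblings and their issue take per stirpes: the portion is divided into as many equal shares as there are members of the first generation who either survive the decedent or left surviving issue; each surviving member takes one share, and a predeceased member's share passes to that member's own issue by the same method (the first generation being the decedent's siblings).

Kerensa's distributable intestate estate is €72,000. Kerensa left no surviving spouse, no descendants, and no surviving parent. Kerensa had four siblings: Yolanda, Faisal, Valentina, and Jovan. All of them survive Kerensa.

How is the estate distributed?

The entire €72,000 passes to the siblings and their issue.
That amount (€72,000) is divided into 4 shares of €18,000: Yolanda, Faisal, Valentina, and Jovan each take €18,000.

Yolanda: €18,000; Faisal: €18,000; Valentina: €18,000; Jovan: €18,000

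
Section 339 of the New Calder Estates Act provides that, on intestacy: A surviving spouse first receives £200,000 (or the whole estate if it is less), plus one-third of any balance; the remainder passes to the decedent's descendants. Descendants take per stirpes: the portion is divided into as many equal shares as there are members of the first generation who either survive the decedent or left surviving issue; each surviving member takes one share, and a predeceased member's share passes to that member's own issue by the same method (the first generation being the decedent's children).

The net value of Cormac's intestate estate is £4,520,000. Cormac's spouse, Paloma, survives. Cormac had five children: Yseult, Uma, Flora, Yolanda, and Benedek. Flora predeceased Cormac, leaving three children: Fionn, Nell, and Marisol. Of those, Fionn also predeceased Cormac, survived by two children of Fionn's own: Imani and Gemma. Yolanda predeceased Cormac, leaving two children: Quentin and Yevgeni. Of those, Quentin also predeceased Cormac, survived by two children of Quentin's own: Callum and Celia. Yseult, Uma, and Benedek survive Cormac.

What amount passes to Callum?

Callum receives £144,000.

Paloma first takes £200,000, leaving a balance of £4,320,000. Paloma then takes one-third of the balance (£1,440,000), for a total of £1,640,000. The remaining £2,880,000 passes to the descendants.
The descendants' portion (£2,880,000) is divided into 5 shares of £576,000: Yseult, Uma, and Benedek each take £576,000; Flora's £576,000 share passes to Flora's issue; Yolanda's £576,000 share passes to Yolanda's issue.
Flora's share (£576,000) is divided into 3 shares of £192,000: Nell and Marisol each take £192,000; Fionn's £192,000 share passes to Fionn's issue.
Fionn's share (£192,000) is divided into 2 shares of £96,000: Imani and Gemma each take £96,000.
Yolanda's share (£576,000) is divided into 2 shares of £288,000: Yevgeni takes £288,000; Quentin's £288,000 share passes to Quentin's issue.
Quentin's share (£288,000) is divided into 2 shares of £144,000: Callum and Celia each take £144,000.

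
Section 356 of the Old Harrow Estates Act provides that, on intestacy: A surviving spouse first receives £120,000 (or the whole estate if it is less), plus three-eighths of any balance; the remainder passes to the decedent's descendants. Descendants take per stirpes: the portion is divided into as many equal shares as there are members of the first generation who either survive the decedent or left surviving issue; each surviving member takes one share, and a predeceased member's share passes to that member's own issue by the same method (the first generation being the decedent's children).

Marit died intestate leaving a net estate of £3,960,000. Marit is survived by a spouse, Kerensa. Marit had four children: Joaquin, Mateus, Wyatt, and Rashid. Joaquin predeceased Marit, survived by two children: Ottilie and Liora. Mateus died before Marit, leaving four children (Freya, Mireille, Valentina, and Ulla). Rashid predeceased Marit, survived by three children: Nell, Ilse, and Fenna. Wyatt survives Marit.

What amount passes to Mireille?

Mireille receives £150,000.

Kerensa first takes £120,000, leaving a balance of £3,840,000. Kerensa then takes three-eighths of the balance (£1,440,000), for a total of £1,560,000. The remaining £2,400,000 passes to the descendants.
The descendants' portion (£2,400,000) is divided into 4 shares of £600,000: Wyatt takes £600,000; Joaquin's £600,000 share passes to Joaquin's issue; Mateus's £600,000 share passes to Mateus's issue; Rashid's £600,000 share passes to Rashid's issue.
Joaquin's share (£600,000) is divided into 2 shares of £300,000: Ottilie and Liora each take £300,000.
Mateus's share (£600,000) is divided into 4 shares of £150,000: Freya, Mireille, Valentina, and Ulla each take £150,000.
Rashid's share (£600,000) is divided into 3 shares of £200,000: Nell, Ilse, and Fenna each take £200,000.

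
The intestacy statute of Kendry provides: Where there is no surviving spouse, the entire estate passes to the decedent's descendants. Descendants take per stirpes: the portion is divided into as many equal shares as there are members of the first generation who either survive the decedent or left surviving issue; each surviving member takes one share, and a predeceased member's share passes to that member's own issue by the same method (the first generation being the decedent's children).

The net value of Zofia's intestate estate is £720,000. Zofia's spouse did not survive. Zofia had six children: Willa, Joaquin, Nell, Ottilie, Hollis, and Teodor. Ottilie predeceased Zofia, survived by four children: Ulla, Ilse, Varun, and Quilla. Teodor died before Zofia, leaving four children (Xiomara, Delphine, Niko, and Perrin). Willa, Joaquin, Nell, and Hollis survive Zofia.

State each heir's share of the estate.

The entire £720,000 passes to the descendants.
That amount (£720,000) is divided into 6 shares of £120,000: Willa, Joaquin, Nell, and Hollis each take £120,000; Ottilie's £120,000 share passes to Ottilie's issue; Teodor's £120,000 share passes to Teodor's issue.
Ottilie's share (£120,000) is divided into 4 shares of £30,000: Ulla, Ilse, Varun, and Quilla each take £30,000.
Teodor's share (£120,000) is divided into 4 shares of £30,000: Xiomara, Delphine, Niko, and Perrin each take £30,000.

Willa: £120,000; Joaquin: £120,000; Nell: £120,000; Ulla: £30,000; Ilse: £30,000; Varun: £30,000; Quilla: £30,000; Hollis: £120,000; Xiomara: £30,000; Delphine: £30,000; Niko: £30,000; Perrin: £30,000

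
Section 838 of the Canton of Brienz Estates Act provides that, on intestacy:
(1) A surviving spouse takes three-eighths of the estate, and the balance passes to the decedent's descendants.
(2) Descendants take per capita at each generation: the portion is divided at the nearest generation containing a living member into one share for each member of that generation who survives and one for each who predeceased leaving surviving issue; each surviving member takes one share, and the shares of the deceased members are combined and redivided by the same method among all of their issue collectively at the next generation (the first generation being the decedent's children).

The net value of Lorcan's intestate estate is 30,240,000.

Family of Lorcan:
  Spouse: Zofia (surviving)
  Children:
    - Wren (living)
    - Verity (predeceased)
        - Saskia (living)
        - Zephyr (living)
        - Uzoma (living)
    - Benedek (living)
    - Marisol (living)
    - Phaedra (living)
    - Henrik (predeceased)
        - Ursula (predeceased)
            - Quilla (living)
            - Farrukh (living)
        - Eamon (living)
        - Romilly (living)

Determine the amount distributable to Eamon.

Zofia takes three-eighths of 30,240,000 = 11,340,000. The remaining 18,900,000 passes to the descendants.
The descendants' portion (18,900,000) is divided at the children's generation into 6 shares of 3,150,000. Wren, Benedek, Marisol, and Phaedra each take 3,150,000. The 2 shares of the deceased (Verity and Henrik) are combined into a pool of 6,300,000.
That pool (6,300,000) is divided at the grandchildren's generation into 6 shares of 1,050,000. Saskia, Zephyr, Uzoma, Eamon, and Romilly each take 1,050,000. The remaining share for the deceased Ursula (1,050,000) is carried to the next generation.
That pool (1,050,000) is divided at the great-grandchildren's generation equally among Quilla and Farrukh: 525,000 each.

Eamon receives 1,050,000.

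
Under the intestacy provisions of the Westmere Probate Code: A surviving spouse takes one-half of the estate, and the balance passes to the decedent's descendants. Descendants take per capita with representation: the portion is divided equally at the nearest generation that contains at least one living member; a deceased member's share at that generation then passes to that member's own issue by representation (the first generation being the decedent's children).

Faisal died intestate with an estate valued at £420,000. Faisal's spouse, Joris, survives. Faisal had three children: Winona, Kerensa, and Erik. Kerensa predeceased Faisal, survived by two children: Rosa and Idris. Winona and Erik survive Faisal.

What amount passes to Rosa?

Rosa receives £35,000.

Joris takes one-half of £420,000 = £210,000. The remaining £210,000 passes to the descendants.
The descendants' portion (£210,000) is divided into 3 shares of £70,000: Winona and Erik each take £70,000; Kerensa's £70,000 share passes to Kerensa's issue.
Kerensa's share (£70,000) is divided into 2 shares of £35,000: Rosa and Idris each take £35,000.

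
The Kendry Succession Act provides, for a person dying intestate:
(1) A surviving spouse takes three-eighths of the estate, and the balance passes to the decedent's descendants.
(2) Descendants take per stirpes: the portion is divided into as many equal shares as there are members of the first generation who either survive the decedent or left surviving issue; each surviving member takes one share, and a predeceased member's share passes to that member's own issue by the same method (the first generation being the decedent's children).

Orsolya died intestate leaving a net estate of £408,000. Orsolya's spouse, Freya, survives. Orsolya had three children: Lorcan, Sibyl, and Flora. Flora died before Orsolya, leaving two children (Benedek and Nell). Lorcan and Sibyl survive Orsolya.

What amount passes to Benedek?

Freya takes three-eighths of £408,000 = £153,000. The remaining £255,000 passes to the descendants.
The descendants' portion (£255,000) is divided into 3 shares of £85,000: Lorcan and Sibyl each take £85,000; Flora's £85,000 share passes to Flora's issue.
Flora's share (£85,000) is divided into 2 shares of £42,500: Benedek and Nell each take £42,500.

Benedek receives £42,500.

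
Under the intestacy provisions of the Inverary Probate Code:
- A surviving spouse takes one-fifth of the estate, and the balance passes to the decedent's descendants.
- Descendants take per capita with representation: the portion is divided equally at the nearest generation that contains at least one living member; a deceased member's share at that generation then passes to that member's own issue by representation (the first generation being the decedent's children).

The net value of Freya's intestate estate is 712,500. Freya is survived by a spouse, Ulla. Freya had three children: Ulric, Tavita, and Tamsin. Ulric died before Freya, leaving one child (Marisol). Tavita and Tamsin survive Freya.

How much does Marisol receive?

Marisol receives 190,000.

Ulla takes one-fifth of 712,500 = 142,500. The remaining 570,000 passes to the descendants.
The descendants' portion (570,000) is divided into 3 shares of 190,000: Tavita and Tamsin each take 190,000; Ulric's 190,000 share passes to Ulric's issue.
Ulric's share (190,000) passes entirely to Marisol.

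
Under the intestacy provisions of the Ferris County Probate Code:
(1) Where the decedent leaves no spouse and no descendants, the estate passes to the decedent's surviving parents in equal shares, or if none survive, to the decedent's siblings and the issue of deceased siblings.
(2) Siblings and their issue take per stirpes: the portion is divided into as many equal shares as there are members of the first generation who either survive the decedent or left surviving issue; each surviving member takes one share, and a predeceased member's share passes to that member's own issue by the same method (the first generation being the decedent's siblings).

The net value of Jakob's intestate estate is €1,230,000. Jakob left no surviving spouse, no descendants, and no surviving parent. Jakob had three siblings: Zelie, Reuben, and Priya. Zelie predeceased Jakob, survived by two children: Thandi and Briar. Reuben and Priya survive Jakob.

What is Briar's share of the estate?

The entire €1,230,000 passes to the siblings and their issue.
That amount (€1,230,000) is divided into 3 shares of €410,000: Reuben and Priya each take €410,000; Zelie's €410,000 share passes to Zelie's issue.
Zelie's share (€410,000) is divided into 2 shares of €205,000: Thandi and Briar each take €205,000.

Briar receives €205,000.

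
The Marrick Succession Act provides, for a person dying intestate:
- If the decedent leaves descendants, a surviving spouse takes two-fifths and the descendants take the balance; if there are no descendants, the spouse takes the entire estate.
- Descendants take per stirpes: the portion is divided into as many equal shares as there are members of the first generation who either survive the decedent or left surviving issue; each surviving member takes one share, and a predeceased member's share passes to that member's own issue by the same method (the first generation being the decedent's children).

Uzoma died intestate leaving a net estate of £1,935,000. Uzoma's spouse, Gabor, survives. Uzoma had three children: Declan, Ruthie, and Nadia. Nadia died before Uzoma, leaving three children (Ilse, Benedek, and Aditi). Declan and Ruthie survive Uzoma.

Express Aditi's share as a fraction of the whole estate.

Aditi receives 1/15 of the estate.

Gabor takes two-fifths of £1,935,000 = £774,000. The remaining £1,161,000 passes to the descendants.
The descendants' portion (£1,161,000) is divided into 3 shares of £387,000: Declan and Ruthie each take £387,000; Nadia's £387,000 share passes to Nadia's issue.
Nadia's share (£387,000) is divided into 3 shares of £129,000: Ilse, Benedek, and Aditi each take £129,000.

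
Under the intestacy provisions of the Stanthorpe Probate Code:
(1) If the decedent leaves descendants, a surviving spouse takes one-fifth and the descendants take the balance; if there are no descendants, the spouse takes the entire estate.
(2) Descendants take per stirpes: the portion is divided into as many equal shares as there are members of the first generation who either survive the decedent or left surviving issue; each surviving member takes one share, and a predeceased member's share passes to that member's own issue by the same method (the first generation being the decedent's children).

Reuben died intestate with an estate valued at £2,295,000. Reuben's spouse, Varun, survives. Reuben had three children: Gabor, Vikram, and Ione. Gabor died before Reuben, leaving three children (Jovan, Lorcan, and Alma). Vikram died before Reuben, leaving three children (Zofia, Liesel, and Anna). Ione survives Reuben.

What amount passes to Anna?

Varun takes one-fifth of £2,295,000 = £459,000. The remaining £1,836,000 passes to the descendants.
The descendants' portion (£1,836,000) is divided into 3 shares of £612,000: Ione takes £612,000; Gabor's £612,000 share passes to Gabor's issue; Vikram's £612,000 share passes to Vikram's issue.
Gabor's share (£612,000) is divided into 3 shares of £204,000: Jovan, Lorcan, and Alma each take £204,000.
Vikram's share (£612,000) is divided into 3 shares of £204,000: Zofia, Liesel, and Anna each take £204,000.

Anna receives £204,000.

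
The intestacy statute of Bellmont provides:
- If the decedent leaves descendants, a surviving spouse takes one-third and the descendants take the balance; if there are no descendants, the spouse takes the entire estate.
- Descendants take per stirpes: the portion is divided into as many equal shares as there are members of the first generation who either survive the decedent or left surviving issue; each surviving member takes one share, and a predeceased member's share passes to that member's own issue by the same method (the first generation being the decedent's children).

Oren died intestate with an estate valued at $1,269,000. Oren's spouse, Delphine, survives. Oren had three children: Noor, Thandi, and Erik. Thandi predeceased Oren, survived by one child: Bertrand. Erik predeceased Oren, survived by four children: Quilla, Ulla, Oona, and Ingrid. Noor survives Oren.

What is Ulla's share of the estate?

Delphine takes one-third of $1,269,000 = $423,000. The remaining $846,000 passes to the descendants.
The descendants' portion ($846,000) is divided into 3 shares of $282,000: Noor takes $282,000; Thandi's $282,000 share passes to Thandi's issue; Erik's $282,000 share passes to Erik's issue.
Thandi's share ($282,000) passes entirely to Bertrand.
Erik's share ($282,000) is divided into 4 shares of $70,500: Quilla, Ulla, Oona, and Ingrid each take $70,500.

Ulla receives $70,500.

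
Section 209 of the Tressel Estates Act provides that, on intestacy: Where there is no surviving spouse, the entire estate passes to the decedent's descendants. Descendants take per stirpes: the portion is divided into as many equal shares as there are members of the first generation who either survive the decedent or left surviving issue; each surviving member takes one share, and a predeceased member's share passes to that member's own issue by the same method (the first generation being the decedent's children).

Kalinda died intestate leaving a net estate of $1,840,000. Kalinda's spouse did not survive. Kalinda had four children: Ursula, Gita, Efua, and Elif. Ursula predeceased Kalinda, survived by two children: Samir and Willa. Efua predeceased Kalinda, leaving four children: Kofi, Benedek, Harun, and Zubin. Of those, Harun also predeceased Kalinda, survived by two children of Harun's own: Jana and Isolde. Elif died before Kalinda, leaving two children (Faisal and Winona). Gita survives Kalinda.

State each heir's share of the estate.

The entire $1,840,000 passes to the descendants.
That amount ($1,840,000) is divided into 4 shares of $460,000: Gita takes $460,000; Ursula's $460,000 share passes to Ursula's issue; Efua's $460,000 share passes to Efua's issue; Elif's $460,000 share passes to Elif's issue.
Ursula's share ($460,000) is divided into 2 shares of $230,000: Samir and Willa each take $230,000.
Efua's share ($460,000) is divided into 4 shares of $115,000: Kofi, Benedek, and Zubin each take $115,000; Harun's $115,000 share passes to Harun's issue.
Harun's share ($115,000) is divided into 2 shares of $57,500: Jana and Isolde each take $57,500.
Elif's share ($460,000) is divided into 2 shares of $230,000: Faisal and Winona each take $230,000.

Samir: $230,000; Willa: $230,000; Gita: $460,000; Kofi: $115,000; Benedek: $115,000; Jana: $57,500; Isolde: $57,500; Zubin: $115,000; Faisal: $230,000; Winona: $230,000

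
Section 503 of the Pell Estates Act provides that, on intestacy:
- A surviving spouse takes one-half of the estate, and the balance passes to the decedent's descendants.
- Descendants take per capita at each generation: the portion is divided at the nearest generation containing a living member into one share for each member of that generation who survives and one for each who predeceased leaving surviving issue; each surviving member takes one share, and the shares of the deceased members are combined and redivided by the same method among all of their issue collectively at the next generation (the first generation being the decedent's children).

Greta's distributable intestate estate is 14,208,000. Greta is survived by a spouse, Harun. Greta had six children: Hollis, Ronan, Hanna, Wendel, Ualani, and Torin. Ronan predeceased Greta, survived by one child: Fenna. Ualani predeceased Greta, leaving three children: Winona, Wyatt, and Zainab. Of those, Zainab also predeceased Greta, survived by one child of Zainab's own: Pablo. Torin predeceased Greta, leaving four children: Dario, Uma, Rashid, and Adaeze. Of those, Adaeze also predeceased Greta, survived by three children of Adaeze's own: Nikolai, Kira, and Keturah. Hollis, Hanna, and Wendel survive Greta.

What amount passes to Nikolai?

Harun takes one-half of 14,208,000 = 7,104,000. The remaining 7,104,000 passes to the descendants.
The descendants' portion (7,104,000) is divided at the children's generation into 6 shares of 1,184,000. Hollis, Hanna, and Wendel each take 1,184,000. The 3 shares of the deceased (Ronan, Ualani, and Torin) are combined into a pool of 3,552,000.
That pool (3,552,000) is divided at the grandchildren's generation into 8 shares of 444,000. Fenna, Winona, Wyatt, Dario, Uma, and Rashid each take 444,000. The 2 shares of the deceased (Zainab and Adaeze) are combined into a pool of 888,000.
That pool (888,000) is divided at the great-grandchildren's generation equally among Pablo, Nikolai, Kira, and Keturah: 222,000 each.

Nikolai receives 222,000.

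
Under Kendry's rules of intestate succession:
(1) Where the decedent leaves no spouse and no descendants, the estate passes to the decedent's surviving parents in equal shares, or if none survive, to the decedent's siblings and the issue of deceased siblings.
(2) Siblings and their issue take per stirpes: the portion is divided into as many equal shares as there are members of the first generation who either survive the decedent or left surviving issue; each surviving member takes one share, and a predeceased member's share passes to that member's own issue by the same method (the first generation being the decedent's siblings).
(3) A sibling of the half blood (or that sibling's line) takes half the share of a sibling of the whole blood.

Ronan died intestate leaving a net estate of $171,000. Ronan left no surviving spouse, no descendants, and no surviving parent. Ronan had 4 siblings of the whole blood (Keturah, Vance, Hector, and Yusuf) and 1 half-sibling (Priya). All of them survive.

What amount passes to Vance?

Vance receives $38,000.

The entire $171,000 passes to the siblings and their issue.
Counting each half-blood sibling's line as half a unit, there are 9/2 units in $171,000, so one unit is $38,000. Whole-blood lines (Keturah, Vance, Hector, and Yusuf) take $38,000 each; half-blood lines (Priya) take $19,000 each.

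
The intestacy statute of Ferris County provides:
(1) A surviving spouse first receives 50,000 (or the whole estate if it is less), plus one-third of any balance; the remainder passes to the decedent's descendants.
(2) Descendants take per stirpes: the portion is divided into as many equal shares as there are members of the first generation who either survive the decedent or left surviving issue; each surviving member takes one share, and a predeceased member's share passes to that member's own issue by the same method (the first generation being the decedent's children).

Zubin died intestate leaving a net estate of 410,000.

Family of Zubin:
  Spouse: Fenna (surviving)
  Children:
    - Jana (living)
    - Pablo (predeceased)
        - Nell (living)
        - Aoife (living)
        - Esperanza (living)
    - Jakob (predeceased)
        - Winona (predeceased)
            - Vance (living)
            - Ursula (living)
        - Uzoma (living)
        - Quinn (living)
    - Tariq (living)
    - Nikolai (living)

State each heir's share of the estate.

Fenna first takes 50,000, leaving a balance of 360,000. Fenna then takes one-third of the balance (120,000), for a total of 170,000. The remaining 240,000 passes to the descendants.
The descendants' portion (240,000) is divided into 5 shares of 48,000: Jana, Tariq, and Nikolai each take 48,000; Pablo's 48,000 share passes to Pablo's issue; Jakob's 48,000 share passes to Jakob's issue.
Pablo's share (48,000) is divided into 3 shares of 16,000: Nell, Aoife, and Esperanza each take 16,000.
Jakob's share (48,000) is divided into 3 shares of 16,000: Uzoma and Quinn each take 16,000; Winona's 16,000 share passes to Winona's issue.
Winona's share (16,000) is divided into 2 shares of 8,000: Vance and Ursula each take 8,000.

Fenna: 170,000; Jana: 48,000; Nell: 16,000; Aoife: 16,000; Esperanza: 16,000; Vance: 8,000; Ursula: 8,000; Uzoma: 16,000; Quinn: 16,000; Tariq: 48,000; Nikolai: 48,000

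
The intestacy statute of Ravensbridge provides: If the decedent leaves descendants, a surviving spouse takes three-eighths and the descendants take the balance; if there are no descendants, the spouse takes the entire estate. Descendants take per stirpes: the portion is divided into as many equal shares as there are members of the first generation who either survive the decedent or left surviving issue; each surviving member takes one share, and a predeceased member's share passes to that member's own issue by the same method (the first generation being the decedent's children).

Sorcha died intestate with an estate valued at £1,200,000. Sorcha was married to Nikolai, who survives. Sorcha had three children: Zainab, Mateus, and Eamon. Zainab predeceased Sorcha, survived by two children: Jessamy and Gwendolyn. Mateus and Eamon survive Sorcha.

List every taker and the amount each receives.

Nikolai takes three-eighths of £1,200,000 = £450,000. The remaining £750,000 passes to the descendants.
The descendants' portion (£750,000) is divided into 3 shares of £250,000: Mateus and Eamon each take £250,000; Zainab's £250,000 share passes to Zainab's issue.
Zainab's share (£250,000) is divided into 2 shares of £125,000: Jessamy and Gwendolyn each take £125,000.

Nikolai: £450,000; Jessamy: £125,000; Gwendolyn: £125,000; Mateus: £250,000; Eamon: £250,000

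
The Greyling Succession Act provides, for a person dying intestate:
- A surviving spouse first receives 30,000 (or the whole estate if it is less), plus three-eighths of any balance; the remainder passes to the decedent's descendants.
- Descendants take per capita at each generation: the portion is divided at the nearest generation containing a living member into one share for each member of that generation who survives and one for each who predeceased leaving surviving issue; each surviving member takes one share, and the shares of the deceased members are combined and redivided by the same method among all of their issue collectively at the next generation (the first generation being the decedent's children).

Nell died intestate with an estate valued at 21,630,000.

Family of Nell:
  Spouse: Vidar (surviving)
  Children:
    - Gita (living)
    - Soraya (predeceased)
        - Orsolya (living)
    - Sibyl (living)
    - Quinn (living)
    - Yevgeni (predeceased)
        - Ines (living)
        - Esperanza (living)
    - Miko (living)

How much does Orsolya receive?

Orsolya receives 1,500,000.

Vidar first takes 30,000, leaving a balance of 21,600,000. Vidar then takes three-eighths of the balance (8,100,000), for a total of 8,130,000. The remaining 13,500,000 passes to the descendants.
The descendants' portion (13,500,000) is divided at the children's generation into 6 shares of 2,250,000. Gita, Sibyl, Quinn, and Miko each take 2,250,000. The 2 shares of the deceased (Soraya and Yevgeni) are combined into a pool of 4,500,000.
That pool (4,500,000) is divided at the grandchildren's generation equally among Orsolya, Ines, and Esperanza: 1,500,000 each.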